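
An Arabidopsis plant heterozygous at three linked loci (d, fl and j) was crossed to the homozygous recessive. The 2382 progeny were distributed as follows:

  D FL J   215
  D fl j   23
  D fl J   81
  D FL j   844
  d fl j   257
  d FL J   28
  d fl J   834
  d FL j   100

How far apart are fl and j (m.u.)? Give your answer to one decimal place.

22.0 m.u.

The two most frequent reciprocal classes, D FL j and d fl J, are the parental types, so the F1 was D FL j / d fl J.
The two rarest classes, D fl j and d FL J, are the double crossovers. Comparing them with the parentals, only the fl allele has switched, so fl is the middle locus and the order is j – fl – d.
Crossovers in the j–fl interval produce the single-crossover classes D FL J and d fl j (215 + 257 = 472) plus the double crossovers (51).
RF(j–fl) = (472 + 51) / 2382 = 523/2382 = 0.2196 → 22.0 m.u.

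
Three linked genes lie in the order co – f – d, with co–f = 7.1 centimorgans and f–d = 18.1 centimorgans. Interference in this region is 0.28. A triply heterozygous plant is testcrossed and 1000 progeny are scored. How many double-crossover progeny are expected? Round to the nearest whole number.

9

Map distances give recombination frequencies of 0.071 and 0.181 for the two intervals.
With interference 0.28 (so coincidence = 0.72), expected double-crossover frequency = 0.071 × 0.181 × 0.72 = 0.00925.
Expected number = 0.00925 × 1000 = 9.25 ≈ 9.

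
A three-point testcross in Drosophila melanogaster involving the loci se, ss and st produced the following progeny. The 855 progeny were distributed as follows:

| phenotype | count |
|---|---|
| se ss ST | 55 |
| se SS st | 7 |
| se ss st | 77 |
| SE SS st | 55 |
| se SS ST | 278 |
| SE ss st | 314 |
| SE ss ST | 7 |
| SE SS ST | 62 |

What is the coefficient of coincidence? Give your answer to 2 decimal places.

0.63

The two most frequent reciprocal classes, SE ss st and se SS ST, are the parental types, so the F1 was SE ss st / se SS ST.
The two rarest classes, SE ss ST and se SS st, are the double crossovers. Comparing them with the parentals, only the st allele has switched, so st is the middle locus and the order is se – st – ss.
se–st: (139 + 14)/855 = 0.1789; st–ss: (110 + 14)/855 = 0.1450.
Expected DCO frequency = 0.1789 × 0.1450 ≈ 0.02594; observed = 14/855 ≈ 0.01637.
Coefficient of coincidence = 0.01637/0.02594 ≈ 0.63.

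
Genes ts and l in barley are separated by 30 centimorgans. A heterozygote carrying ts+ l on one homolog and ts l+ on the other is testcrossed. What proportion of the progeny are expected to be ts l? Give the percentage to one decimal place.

A map distance of 30 centimorgans corresponds to a recombination frequency of 0.300.
The F1 is ts+ l / ts l+, so ts l is a recombinant gamete class with expected frequency r/2 = 0.300/2 = 0.1500.
That is 0.1500 = 15.0% of the progeny.

15.0%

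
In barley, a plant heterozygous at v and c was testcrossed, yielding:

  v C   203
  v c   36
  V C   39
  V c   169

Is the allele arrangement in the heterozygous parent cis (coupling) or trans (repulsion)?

The two most frequent classes are V c (169) and v C (203); these are the parental (non-recombinant) types.
So the F1 carried V c on one chromosome and v C on the other — the recessive alleles are on opposite chromosomes (trans / repulsion).

trans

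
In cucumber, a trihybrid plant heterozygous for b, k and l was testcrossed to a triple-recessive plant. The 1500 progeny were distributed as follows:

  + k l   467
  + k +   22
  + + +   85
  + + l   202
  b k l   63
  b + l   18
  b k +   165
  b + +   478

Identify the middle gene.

l

The two most frequent reciprocal classes, b + + and + k l, are the parental types, so the F1 was b + + / + k l.
The two rarest classes, b + l and + k +, are the double crossovers. Comparing them with the parentals, only the l allele has switched, so l is the middle locus and the order is b – l – k.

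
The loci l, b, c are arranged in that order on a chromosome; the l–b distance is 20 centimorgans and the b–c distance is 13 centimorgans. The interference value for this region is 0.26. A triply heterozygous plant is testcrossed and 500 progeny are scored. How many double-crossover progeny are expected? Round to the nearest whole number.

Map distances give recombination frequencies of 0.200 and 0.130 for the two intervals.
With interference 0.26 (so coincidence = 0.74), expected double-crossover frequency = 0.200 × 0.130 × 0.74 = 0.01924.
Expected number = 0.01924 × 500 = 9.62 ≈ 10.

10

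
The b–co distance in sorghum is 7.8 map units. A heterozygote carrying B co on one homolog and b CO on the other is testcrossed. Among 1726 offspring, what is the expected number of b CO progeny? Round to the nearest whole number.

796

A map distance of 7.8 map units corresponds to a recombination frequency of 0.078.
The F1 is B co / b CO, so b CO is a parental gamete class with expected frequency (1 − r)/2 = 0.922/2 = 0.4610.
Expected number = 0.4610 × 1726 = 795.69 ≈ 796.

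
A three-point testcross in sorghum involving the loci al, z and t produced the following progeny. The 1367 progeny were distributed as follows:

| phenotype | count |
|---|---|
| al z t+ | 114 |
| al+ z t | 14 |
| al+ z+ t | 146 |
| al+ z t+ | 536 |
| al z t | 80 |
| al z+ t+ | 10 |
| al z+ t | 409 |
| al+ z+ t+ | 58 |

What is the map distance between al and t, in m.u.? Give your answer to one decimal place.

The two most frequent reciprocal classes, al z+ t and al+ z t+, are the parental types, so the F1 was al z+ t / al+ z t+.
The two rarest classes, al z+ t+ and al+ z t, are the double crossovers. Comparing them with the parentals, only the t allele has switched, so t is the middle locus and the order is z – t – al.
Crossovers in the t–al interval produce the single-crossover classes al+ z+ t and al z t+ (146 + 114 = 260) plus the double crossovers (24).
RF(t–al) = (260 + 24) / 1367 = 284/1367 = 0.2078 → 20.8 m.u.

20.8 m.u.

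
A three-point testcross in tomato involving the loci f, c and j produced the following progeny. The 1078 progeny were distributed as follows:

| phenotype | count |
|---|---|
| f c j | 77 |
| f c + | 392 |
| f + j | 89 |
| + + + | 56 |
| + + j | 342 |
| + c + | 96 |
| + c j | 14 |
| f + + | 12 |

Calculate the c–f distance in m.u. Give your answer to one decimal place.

19.6 m.u.

The two most frequent reciprocal classes, f c + and + + j, are the parental types, so the F1 was f c + / + + j.
The two rarest classes, f + + and + c j, are the double crossovers. Comparing them with the parentals, only the c allele has switched, so c is the middle locus and the order is f – c – j.
Crossovers in the f–c interval produce the single-crossover classes + c + and f + j (96 + 89 = 185) plus the double crossovers (26).
RF(f–c) = (185 + 26) / 1078 = 211/1078 = 0.1957 → 19.6 m.u.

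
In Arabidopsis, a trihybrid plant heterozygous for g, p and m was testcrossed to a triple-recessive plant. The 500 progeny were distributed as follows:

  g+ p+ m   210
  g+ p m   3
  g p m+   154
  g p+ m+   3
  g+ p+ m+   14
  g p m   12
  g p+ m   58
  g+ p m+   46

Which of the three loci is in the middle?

p

The two most frequent reciprocal classes, g p m+ and g+ p+ m, are the parental types, so the F1 was g p m+ / g+ p+ m.
The two rarest classes, g p+ m+ and g+ p m, are the double crossovers. Comparing them with the parentals, only the p allele has switched, so p is the middle locus and the order is g – p – m.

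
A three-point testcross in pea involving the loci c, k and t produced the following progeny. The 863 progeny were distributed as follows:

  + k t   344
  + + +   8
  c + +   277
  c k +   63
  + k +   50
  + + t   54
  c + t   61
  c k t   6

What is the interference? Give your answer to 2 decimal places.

The two most frequent reciprocal classes, c + + and + k t, are the parental types, so the F1 was c + + / + k t.
The two rarest classes, + + + and c k t, are the double crossovers. Comparing them with the parentals, only the c allele has switched, so c is the middle locus and the order is t – c – k.
t–c: (111 + 14)/863 = 0.1448; c–k: (117 + 14)/863 = 0.1518.
Expected DCO frequency = 0.1448 × 0.1518 ≈ 0.02198; observed = 14/863 ≈ 0.01622.
Coefficient of coincidence = 0.01622/0.02198 ≈ 0.74; interference = 1 − 0.74 = 0.26.

0.26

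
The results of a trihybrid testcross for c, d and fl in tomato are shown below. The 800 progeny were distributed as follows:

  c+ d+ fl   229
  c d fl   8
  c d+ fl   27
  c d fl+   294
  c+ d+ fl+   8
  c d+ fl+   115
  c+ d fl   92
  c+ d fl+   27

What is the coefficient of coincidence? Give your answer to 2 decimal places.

The two most frequent reciprocal classes, c d fl+ and c+ d+ fl, are the parental types, so the F1 was c d fl+ / c+ d+ fl.
The two rarest classes, c d fl and c+ d+ fl+, are the double crossovers. Comparing them with the parentals, only the fl allele has switched, so fl is the middle locus and the order is d – fl – c.
d–fl: (207 + 16)/800 = 0.2787; fl–c: (54 + 16)/800 = 0.0875.
Expected DCO frequency = 0.2787 × 0.0875 ≈ 0.02439; observed = 16/800 ≈ 0.02000.
Coefficient of coincidence = 0.02000/0.02439 ≈ 0.82.

0.82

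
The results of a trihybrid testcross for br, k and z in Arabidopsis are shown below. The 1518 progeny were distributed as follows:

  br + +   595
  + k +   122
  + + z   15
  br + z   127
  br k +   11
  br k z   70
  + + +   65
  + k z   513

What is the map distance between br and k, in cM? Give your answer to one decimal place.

10.6 cM

The two most frequent reciprocal classes, + k z and br + +, are the parental types, so the F1 was + k z / br + +.
The two rarest classes, + + z and br k +, are the double crossovers. Comparing them with the parentals, only the k allele has switched, so k is the middle locus and the order is br – k – z.
Crossovers in the br–k interval produce the single-crossover classes br k z and + + + (70 + 65 = 135) plus the double crossovers (26).
RF(br–k) = (135 + 26) / 1518 = 161/1518 = 0.1061 → 10.6 cM.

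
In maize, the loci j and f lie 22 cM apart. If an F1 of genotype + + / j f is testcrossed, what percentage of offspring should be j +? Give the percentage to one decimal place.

A map distance of 22 cM corresponds to a recombination frequency of 0.220.
The F1 is + + / j f, so j + is a recombinant gamete class with expected frequency r/2 = 0.220/2 = 0.1100.
That is 0.1100 = 11.0% of the progeny.

11.0%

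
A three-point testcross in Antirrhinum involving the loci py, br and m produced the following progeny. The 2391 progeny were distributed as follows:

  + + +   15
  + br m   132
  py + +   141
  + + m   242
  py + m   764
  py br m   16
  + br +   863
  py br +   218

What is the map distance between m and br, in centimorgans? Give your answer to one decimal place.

12.7 centimorgans

The two most frequent reciprocal classes, + br + and py + m, are the parental types, so the F1 was + br + / py + m.
The two rarest classes, + + + and py br m, are the double crossovers. Comparing them with the parentals, only the br allele has switched, so br is the middle locus and the order is py – br – m.
Crossovers in the br–m interval produce the single-crossover classes + br m and py + + (132 + 141 = 273) plus the double crossovers (31).
RF(br–m) = (273 + 31) / 2391 = 304/2391 = 0.1271 → 12.7 centimorgans.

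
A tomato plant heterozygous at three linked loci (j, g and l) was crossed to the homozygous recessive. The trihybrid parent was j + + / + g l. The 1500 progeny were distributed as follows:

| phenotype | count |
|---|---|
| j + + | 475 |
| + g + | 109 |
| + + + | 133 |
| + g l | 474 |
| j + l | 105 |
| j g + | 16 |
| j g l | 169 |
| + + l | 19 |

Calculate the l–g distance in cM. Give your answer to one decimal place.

The two rarest classes, j g + and + + l, are the double crossovers. Comparing them with the parentals, only the g allele has switched, so g is the middle locus and the order is l – g – j.
Crossovers in the l–g interval produce the single-crossover classes j + l and + g + (105 + 109 = 214) plus the double crossovers (35).
RF(l–g) = (214 + 35) / 1500 = 249/1500 = 0.1660 → 16.6 cM.

16.6 cM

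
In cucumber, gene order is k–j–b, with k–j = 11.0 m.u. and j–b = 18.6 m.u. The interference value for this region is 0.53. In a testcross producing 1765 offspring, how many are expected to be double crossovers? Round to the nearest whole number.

17

Map distances give recombination frequencies of 0.110 and 0.186 for the two intervals.
With interference 0.53 (so coincidence = 0.47), expected double-crossover frequency = 0.110 × 0.186 × 0.47 = 0.00962.
Expected number = 0.00962 × 1765 = 16.97 ≈ 17.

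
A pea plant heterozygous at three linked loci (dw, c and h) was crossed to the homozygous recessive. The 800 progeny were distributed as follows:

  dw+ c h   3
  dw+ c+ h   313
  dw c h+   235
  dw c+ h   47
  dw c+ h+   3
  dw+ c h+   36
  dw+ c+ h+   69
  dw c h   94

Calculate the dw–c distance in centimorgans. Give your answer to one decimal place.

11.1 centimorgans

The two most frequent reciprocal classes, dw c h+ and dw+ c+ h, are the parental types, so the F1 was dw c h+ / dw+ c+ h.
The two rarest classes, dw c+ h+ and dw+ c h, are the double crossovers. Comparing them with the parentals, only the c allele has switched, so c is the middle locus and the order is dw – c – h.
Crossovers in the dw–c interval produce the single-crossover classes dw+ c h+ and dw c+ h (36 + 47 = 83) plus the double crossovers (6).
RF(dw–c) = (83 + 6) / 800 = 89/800 = 0.1113 → 11.1 centimorgans.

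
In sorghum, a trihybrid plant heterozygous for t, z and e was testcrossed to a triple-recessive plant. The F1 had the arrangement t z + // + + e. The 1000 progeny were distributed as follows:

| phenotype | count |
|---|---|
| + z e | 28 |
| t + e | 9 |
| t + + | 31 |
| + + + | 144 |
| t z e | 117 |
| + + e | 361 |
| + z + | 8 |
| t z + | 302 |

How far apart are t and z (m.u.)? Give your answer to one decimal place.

The two rarest classes, + z + and t + e, are the double crossovers. Comparing them with the parentals, only the t allele has switched, so t is the middle locus and the order is z – t – e.
Crossovers in the z–t interval produce the single-crossover classes t + + and + z e (31 + 28 = 59) plus the double crossovers (17).
RF(z–t) = (59 + 17) / 1000 = 76/1000 = 0.0760 → 7.6 m.u.

7.6 m.u.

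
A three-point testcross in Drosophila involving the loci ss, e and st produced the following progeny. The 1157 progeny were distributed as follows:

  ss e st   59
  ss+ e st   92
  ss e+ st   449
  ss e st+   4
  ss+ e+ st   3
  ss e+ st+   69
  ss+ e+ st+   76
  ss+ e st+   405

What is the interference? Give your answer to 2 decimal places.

0.66

The two most frequent reciprocal classes, ss+ e st+ and ss e+ st, are the parental types, so the F1 was ss+ e st+ / ss e+ st.
The two rarest classes, ss e st+ and ss+ e+ st, are the double crossovers. Comparing them with the parentals, only the ss allele has switched, so ss is the middle locus and the order is e – ss – st.
e–ss: (135 + 7)/1157 = 0.1227; ss–st: (161 + 7)/1157 = 0.1452.
Expected DCO frequency = 0.1227 × 0.1452 ≈ 0.01782; observed = 7/1157 ≈ 0.00605.
Coefficient of coincidence = 0.00605/0.01782 ≈ 0.34; interference = 1 − 0.34 = 0.66.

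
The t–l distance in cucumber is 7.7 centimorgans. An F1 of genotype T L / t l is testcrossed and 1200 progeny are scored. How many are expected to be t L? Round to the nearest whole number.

46

A map distance of 7.7 centimorgans corresponds to a recombination frequency of 0.077.
The F1 is T L / t l, so t L is a recombinant gamete class with expected frequency r/2 = 0.077/2 = 0.0385.
Expected number = 0.0385 × 1200 = 46.20 ≈ 46.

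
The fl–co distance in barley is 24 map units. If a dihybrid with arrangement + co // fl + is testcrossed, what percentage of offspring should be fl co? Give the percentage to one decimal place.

A map distance of 24 map units corresponds to a recombination frequency of 0.240.
The F1 is + co / fl +, so fl co is a recombinant gamete class with expected frequency r/2 = 0.240/2 = 0.1200.
That is 0.1200 = 12.0% of the progeny.

12.0%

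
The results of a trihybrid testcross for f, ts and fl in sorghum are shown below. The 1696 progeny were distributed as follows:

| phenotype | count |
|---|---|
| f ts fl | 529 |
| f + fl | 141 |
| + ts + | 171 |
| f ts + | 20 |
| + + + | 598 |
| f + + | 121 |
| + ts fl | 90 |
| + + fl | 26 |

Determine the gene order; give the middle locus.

The two most frequent reciprocal classes, + + + and f ts fl, are the parental types, so the F1 was + + + / f ts fl.
The two rarest classes, + + fl and f ts +, are the double crossovers. Comparing them with the parentals, only the fl allele has switched, so fl is the middle locus and the order is ts – fl – f.

fl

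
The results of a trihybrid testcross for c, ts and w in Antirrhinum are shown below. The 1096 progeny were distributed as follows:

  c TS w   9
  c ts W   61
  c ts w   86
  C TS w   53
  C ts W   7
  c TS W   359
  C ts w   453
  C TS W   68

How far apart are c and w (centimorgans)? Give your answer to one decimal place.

15.5 centimorgans

The two most frequent reciprocal classes, C ts w and c TS W, are the parental types, so the F1 was C ts w / c TS W.
The two rarest classes, C ts W and c TS w, are the double crossovers. Comparing them with the parentals, only the w allele has switched, so w is the middle locus and the order is c – w – ts.
Crossovers in the c–w interval produce the single-crossover classes c ts w and C TS W (86 + 68 = 154) plus the double crossovers (16).
RF(c–w) = (154 + 16) / 1096 = 170/1096 = 0.1551 → 15.5 centimorgans.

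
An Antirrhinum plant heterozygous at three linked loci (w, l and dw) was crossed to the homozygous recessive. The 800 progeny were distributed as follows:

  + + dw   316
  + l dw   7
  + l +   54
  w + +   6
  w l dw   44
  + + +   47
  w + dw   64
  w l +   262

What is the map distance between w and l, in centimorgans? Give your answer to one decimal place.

The two most frequent reciprocal classes, w l + and + + dw, are the parental types, so the F1 was w l + / + + dw.
The two rarest classes, w + + and + l dw, are the double crossovers. Comparing them with the parentals, only the l allele has switched, so l is the middle locus and the order is w – l – dw.
Crossovers in the w–l interval produce the single-crossover classes + l + and w + dw (54 + 64 = 118) plus the double crossovers (13).
RF(w–l) = (118 + 13) / 800 = 131/800 = 0.1638 → 16.4 centimorgans.

16.4 centimorgans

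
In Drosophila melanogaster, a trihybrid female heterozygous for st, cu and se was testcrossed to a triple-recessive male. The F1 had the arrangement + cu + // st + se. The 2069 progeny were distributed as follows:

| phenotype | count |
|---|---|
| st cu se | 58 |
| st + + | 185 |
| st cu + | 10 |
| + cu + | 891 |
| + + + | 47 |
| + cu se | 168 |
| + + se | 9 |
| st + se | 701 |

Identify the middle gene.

st

The two rarest classes, st cu + and + + se, are the double crossovers. Comparing them with the parentals, only the st allele has switched, so st is the middle locus and the order is se – st – cu.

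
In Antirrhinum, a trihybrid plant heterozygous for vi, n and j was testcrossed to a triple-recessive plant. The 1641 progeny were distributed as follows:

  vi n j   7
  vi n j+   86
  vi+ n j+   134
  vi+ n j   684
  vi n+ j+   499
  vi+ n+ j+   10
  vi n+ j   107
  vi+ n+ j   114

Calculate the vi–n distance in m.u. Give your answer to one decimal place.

13.2 m.u.

The two most frequent reciprocal classes, vi+ n j and vi n+ j+, are the parental types, so the F1 was vi+ n j / vi n+ j+.
The two rarest classes, vi n j and vi+ n+ j+, are the double crossovers. Comparing them with the parentals, only the vi allele has switched, so vi is the middle locus and the order is j – vi – n.
Crossovers in the vi–n interval produce the single-crossover classes vi+ n+ j and vi n j+ (114 + 86 = 200) plus the double crossovers (17).
RF(vi–n) = (200 + 17) / 1641 = 217/1641 = 0.1322 → 13.2 m.u.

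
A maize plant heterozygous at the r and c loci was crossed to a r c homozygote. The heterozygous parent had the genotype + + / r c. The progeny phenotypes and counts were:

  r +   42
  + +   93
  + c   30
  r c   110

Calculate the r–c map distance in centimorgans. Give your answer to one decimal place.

26.2 centimorgans

The recombinant classes are + c and r +: 30 + 42 = 72.
Recombination frequency = 72/275 = 0.2618 ≈ 26.2%, i.e. 26.2 centimorgans.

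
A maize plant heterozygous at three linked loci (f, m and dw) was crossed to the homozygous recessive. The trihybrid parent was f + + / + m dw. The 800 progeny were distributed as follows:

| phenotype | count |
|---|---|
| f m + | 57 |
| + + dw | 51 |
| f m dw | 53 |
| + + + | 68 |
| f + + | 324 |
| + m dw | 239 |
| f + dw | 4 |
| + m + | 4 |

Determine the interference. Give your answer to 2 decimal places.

The two rarest classes, f + dw and + m +, are the double crossovers. Comparing them with the parentals, only the dw allele has switched, so dw is the middle locus and the order is f – dw – m.
f–dw: (121 + 8)/800 = 0.1613; dw–m: (108 + 8)/800 = 0.1450.
Expected DCO frequency = 0.1613 × 0.1450 ≈ 0.02339; observed = 8/800 ≈ 0.01000.
Coefficient of coincidence = 0.01000/0.02339 ≈ 0.43; interference = 1 − 0.43 = 0.57.

0.57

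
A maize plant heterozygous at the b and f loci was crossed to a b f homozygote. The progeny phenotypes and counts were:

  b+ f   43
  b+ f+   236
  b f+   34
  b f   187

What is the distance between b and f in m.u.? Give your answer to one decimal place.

The two most frequent classes, b+ f+ (236) and b f (187), are the parental types, so the F1 was b+ f+ / b f.
The recombinant classes are b+ f and b f+: 43 + 34 = 77.
Recombination frequency = 77/500 = 0.1540 ≈ 15.4%, i.e. 15.4 m.u.

15.4 m.u.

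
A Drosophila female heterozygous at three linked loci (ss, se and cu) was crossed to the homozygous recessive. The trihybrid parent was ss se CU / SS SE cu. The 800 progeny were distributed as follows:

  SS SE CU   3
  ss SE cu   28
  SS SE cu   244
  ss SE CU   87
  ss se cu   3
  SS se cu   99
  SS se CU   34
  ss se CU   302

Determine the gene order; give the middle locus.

The two rarest classes, ss se cu and SS SE CU, are the double crossovers. Comparing them with the parentals, only the cu allele has switched, so cu is the middle locus and the order is ss – cu – se.

cu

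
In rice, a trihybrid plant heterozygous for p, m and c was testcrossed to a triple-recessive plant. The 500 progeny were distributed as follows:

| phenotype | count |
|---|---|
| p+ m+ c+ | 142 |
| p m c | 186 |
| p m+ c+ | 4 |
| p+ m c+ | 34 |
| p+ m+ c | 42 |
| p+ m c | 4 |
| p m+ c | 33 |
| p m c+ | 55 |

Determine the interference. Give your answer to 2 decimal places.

0.49

The two most frequent reciprocal classes, p m c and p+ m+ c+, are the parental types, so the F1 was p m c / p+ m+ c+.
The two rarest classes, p+ m c and p m+ c+, are the double crossovers. Comparing them with the parentals, only the p allele has switched, so p is the middle locus and the order is c – p – m.
c–p: (97 + 8)/500 = 0.2100; p–m: (67 + 8)/500 = 0.1500.
Expected DCO frequency = 0.2100 × 0.1500 ≈ 0.03150; observed = 8/500 ≈ 0.01600.
Coefficient of coincidence = 0.01600/0.03150 ≈ 0.51; interference = 1 − 0.51 = 0.49.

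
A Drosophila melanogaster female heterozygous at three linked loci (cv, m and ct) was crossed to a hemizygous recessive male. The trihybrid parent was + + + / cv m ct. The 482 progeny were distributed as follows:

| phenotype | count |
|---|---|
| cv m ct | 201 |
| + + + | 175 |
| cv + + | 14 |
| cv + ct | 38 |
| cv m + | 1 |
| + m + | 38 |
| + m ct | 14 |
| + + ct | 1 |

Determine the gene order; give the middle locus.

ct

The two rarest classes, + + ct and cv m +, are the double crossovers. Comparing them with the parentals, only the ct allele has switched, so ct is the middle locus and the order is cv – ct – m.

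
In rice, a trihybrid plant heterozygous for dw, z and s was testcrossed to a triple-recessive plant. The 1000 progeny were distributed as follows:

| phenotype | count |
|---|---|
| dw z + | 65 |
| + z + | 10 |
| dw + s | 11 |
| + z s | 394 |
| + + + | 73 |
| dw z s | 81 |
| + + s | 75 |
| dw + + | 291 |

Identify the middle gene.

s

The two most frequent reciprocal classes, dw + + and + z s, are the parental types, so the F1 was dw + + / + z s.
The two rarest classes, dw + s and + z +, are the double crossovers. Comparing them with the parentals, only the s allele has switched, so s is the middle locus and the order is z – s – dw.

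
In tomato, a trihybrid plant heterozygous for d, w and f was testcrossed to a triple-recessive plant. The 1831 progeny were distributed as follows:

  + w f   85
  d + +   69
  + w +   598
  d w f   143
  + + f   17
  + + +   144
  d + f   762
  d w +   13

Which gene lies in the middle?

The two most frequent reciprocal classes, + w + and d + f, are the parental types, so the F1 was + w + / d + f.
The two rarest classes, d w + and + + f, are the double crossovers. Comparing them with the parentals, only the d allele has switched, so d is the middle locus and the order is w – d – f.

d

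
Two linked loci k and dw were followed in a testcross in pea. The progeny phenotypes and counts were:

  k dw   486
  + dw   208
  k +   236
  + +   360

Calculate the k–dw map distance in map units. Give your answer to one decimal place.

34.4 map units

The two most frequent classes, + + (360) and k dw (486), are the parental types, so the F1 was + + / k dw.
The recombinant classes are + dw and k +: 208 + 236 = 444.
Recombination frequency = 444/1290 = 0.3442 ≈ 34.4%, i.e. 34.4 map units.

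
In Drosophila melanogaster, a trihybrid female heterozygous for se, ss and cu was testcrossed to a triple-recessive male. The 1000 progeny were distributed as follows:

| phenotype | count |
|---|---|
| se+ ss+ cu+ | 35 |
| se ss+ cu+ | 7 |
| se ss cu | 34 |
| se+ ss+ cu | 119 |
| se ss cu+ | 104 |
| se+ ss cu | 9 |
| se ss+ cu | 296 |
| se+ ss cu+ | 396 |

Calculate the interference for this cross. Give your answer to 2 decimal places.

The two most frequent reciprocal classes, se+ ss cu+ and se ss+ cu, are the parental types, so the F1 was se+ ss cu+ / se ss+ cu.
The two rarest classes, se+ ss cu and se ss+ cu+, are the double crossovers. Comparing them with the parentals, only the cu allele has switched, so cu is the middle locus and the order is se – cu – ss.
se–cu: (223 + 16)/1000 = 0.2390; cu–ss: (69 + 16)/1000 = 0.0850.
Expected DCO frequency = 0.2390 × 0.0850 ≈ 0.02031; observed = 16/1000 ≈ 0.01600.
Coefficient of coincidence = 0.01600/0.02031 ≈ 0.79; interference = 1 − 0.79 = 0.21.

0.21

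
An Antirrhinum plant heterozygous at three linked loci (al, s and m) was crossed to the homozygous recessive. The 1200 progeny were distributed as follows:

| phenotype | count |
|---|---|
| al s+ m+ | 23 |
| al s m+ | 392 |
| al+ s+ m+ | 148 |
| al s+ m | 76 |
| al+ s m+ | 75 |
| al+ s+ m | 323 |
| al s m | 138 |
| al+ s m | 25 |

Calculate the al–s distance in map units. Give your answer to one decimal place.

16.6 map units

The two most frequent reciprocal classes, al s m+ and al+ s+ m, are the parental types, so the F1 was al s m+ / al+ s+ m.
The two rarest classes, al s+ m+ and al+ s m, are the double crossovers. Comparing them with the parentals, only the s allele has switched, so s is the middle locus and the order is m – s – al.
Crossovers in the s–al interval produce the single-crossover classes al+ s m+ and al s+ m (75 + 76 = 151) plus the double crossovers (48).
RF(s–al) = (151 + 48) / 1200 = 199/1200 = 0.1658 → 16.6 map units.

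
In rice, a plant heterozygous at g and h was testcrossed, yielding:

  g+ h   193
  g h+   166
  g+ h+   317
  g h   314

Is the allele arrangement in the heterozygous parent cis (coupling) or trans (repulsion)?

The two most frequent classes are g+ h+ (317) and g h (314); these are the parental (non-recombinant) types.
So the F1 carried g+ h+ on one chromosome and g h on the other — the recessive alleles are on the same chromosome (cis / coupling).

cis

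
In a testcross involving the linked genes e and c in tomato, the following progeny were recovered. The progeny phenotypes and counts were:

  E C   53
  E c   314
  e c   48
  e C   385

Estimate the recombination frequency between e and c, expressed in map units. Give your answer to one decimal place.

The two most frequent classes, E c (314) and e C (385), are the parental types, so the F1 was E c / e C.
The recombinant classes are E C and e c: 53 + 48 = 101.
Recombination frequency = 101/800 = 0.1263 ≈ 12.6%, i.e. 12.6 map units.

12.6 map units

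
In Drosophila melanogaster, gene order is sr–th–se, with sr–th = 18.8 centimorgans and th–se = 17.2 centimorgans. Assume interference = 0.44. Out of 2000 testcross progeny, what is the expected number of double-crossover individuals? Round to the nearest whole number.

36

Map distances give recombination frequencies of 0.188 and 0.172 for the two intervals.
With interference 0.44 (so coincidence = 0.56), expected double-crossover frequency = 0.188 × 0.172 × 0.56 = 0.01811.
Expected number = 0.01811 × 2000 = 36.22 ≈ 36.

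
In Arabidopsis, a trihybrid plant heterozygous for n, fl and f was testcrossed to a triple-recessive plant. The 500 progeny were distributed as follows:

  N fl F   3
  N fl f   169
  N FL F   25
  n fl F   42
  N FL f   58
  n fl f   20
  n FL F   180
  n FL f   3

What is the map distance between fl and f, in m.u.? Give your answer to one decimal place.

The two most frequent reciprocal classes, n FL F and N fl f, are the parental types, so the F1 was n FL F / N fl f.
The two rarest classes, n FL f and N fl F, are the double crossovers. Comparing them with the parentals, only the f allele has switched, so f is the middle locus and the order is fl – f – n.
Crossovers in the fl–f interval produce the single-crossover classes n fl F and N FL f (42 + 58 = 100) plus the double crossovers (6).
RF(fl–f) = (100 + 6) / 500 = 106/500 = 0.2120 → 21.2 m.u.

21.2 m.u.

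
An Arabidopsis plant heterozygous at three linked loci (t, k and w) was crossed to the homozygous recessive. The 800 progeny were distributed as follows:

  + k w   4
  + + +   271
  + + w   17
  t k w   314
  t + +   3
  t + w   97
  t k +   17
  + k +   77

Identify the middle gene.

The two most frequent reciprocal classes, t k w and + + +, are the parental types, so the F1 was t k w / + + +.
The two rarest classes, + k w and t + +, are the double crossovers. Comparing them with the parentals, only the t allele has switched, so t is the middle locus and the order is w – t – k.

t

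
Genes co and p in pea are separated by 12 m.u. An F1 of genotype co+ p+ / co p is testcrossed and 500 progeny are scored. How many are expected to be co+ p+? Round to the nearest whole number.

A map distance of 12 m.u. corresponds to a recombination frequency of 0.120.
The F1 is co+ p+ / co p, so co+ p+ is a parental gamete class with expected frequency (1 − r)/2 = 0.880/2 = 0.4400.
Expected number = 0.4400 × 500 = 220.00 ≈ 220.

220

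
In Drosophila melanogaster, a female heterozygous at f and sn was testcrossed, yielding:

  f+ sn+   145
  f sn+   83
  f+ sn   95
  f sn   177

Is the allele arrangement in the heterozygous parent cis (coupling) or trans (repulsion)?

cis

The two most frequent classes are f+ sn+ (145) and f sn (177); these are the parental (non-recombinant) types.
So the F1 carried f+ sn+ on one chromosome and f sn on the other — the recessive alleles are on the same chromosome (cis / coupling).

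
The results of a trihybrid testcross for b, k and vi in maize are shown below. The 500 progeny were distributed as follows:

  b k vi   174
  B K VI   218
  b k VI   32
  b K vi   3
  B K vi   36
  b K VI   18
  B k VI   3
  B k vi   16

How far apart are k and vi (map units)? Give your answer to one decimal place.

The two most frequent reciprocal classes, b k vi and B K VI, are the parental types, so the F1 was b k vi / B K VI.
The two rarest classes, b K vi and B k VI, are the double crossovers. Comparing them with the parentals, only the k allele has switched, so k is the middle locus and the order is vi – k – b.
Crossovers in the vi–k interval produce the single-crossover classes b k VI and B K vi (32 + 36 = 68) plus the double crossovers (6).
RF(vi–k) = (68 + 6) / 500 = 74/500 = 0.1480 → 14.8 map units.

14.8 map units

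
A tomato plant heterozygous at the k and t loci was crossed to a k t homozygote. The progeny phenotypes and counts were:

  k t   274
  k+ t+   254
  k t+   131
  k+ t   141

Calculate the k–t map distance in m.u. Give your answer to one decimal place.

The two most frequent classes, k+ t+ (254) and k t (274), are the parental types, so the F1 was k+ t+ / k t.
The recombinant classes are k+ t and k t+: 141 + 131 = 272.
Recombination frequency = 272/800 = 0.3400 ≈ 34.0%, i.e. 34.0 m.u.

34.0 m.u.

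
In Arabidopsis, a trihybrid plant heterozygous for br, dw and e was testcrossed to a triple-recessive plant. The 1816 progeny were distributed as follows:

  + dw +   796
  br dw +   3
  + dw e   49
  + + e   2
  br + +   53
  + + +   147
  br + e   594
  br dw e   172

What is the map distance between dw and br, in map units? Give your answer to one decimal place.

The two most frequent reciprocal classes, + dw + and br + e, are the parental types, so the F1 was + dw + / br + e.
The two rarest classes, br dw + and + + e, are the double crossovers. Comparing them with the parentals, only the br allele has switched, so br is the middle locus and the order is e – br – dw.
Crossovers in the br–dw interval produce the single-crossover classes + + + and br dw e (147 + 172 = 319) plus the double crossovers (5).
RF(br–dw) = (319 + 5) / 1816 = 324/1816 = 0.1784 → 17.8 map units.

17.8 map units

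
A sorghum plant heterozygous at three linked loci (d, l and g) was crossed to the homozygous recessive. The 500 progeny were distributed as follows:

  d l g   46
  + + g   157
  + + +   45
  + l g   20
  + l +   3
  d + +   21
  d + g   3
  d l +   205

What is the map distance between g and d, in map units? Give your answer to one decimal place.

The two most frequent reciprocal classes, + + g and d l +, are the parental types, so the F1 was + + g / d l +.
The two rarest classes, d + g and + l +, are the double crossovers. Comparing them with the parentals, only the d allele has switched, so d is the middle locus and the order is g – d – l.
Crossovers in the g–d interval produce the single-crossover classes + + + and d l g (45 + 46 = 91) plus the double crossovers (6).
RF(g–d) = (91 + 6) / 500 = 97/500 = 0.1940 → 19.4 map units.

19.4 map units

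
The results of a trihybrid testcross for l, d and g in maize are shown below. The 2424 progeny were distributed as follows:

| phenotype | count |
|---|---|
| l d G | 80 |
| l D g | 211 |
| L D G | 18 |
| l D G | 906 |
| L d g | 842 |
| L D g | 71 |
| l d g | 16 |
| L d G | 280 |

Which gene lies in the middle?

The two most frequent reciprocal classes, l D G and L d g, are the parental types, so the F1 was l D G / L d g.
The two rarest classes, L D G and l d g, are the double crossovers. Comparing them with the parentals, only the l allele has switched, so l is the middle locus and the order is d – l – g.

l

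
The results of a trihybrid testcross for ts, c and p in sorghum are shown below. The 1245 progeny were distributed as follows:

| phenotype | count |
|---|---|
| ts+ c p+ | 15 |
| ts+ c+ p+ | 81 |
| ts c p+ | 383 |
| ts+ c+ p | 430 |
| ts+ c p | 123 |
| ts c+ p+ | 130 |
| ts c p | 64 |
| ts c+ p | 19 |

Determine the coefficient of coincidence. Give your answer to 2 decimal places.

0.82

The two most frequent reciprocal classes, ts+ c+ p and ts c p+, are the parental types, so the F1 was ts+ c+ p / ts c p+.
The two rarest classes, ts c+ p and ts+ c p+, are the double crossovers. Comparing them with the parentals, only the ts allele has switched, so ts is the middle locus and the order is p – ts – c.
p–ts: (145 + 34)/1245 = 0.1438; ts–c: (253 + 34)/1245 = 0.2305.
Expected DCO frequency = 0.1438 × 0.2305 ≈ 0.03315; observed = 34/1245 ≈ 0.02731.
Coefficient of coincidence = 0.02731/0.03315 ≈ 0.82.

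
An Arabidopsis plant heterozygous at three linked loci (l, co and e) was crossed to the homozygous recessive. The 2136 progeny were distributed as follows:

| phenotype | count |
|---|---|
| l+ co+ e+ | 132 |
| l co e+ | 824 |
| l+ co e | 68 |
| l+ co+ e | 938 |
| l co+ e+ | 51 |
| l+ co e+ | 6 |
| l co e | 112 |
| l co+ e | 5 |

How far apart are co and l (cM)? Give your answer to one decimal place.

The two most frequent reciprocal classes, l co e+ and l+ co+ e, are the parental types, so the F1 was l co e+ / l+ co+ e.
The two rarest classes, l+ co e+ and l co+ e, are the double crossovers. Comparing them with the parentals, only the l allele has switched, so l is the middle locus and the order is co – l – e.
Crossovers in the co–l interval produce the single-crossover classes l co+ e+ and l+ co e (51 + 68 = 119) plus the double crossovers (11).
RF(co–l) = (119 + 11) / 2136 = 130/2136 = 0.0609 → 6.1 cM.

6.1 cM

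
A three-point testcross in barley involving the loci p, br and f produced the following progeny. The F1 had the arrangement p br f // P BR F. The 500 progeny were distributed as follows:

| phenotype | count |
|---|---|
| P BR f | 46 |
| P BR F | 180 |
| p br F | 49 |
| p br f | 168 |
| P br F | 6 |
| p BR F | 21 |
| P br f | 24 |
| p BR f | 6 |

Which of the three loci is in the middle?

br

The two rarest classes, p BR f and P br F, are the double crossovers. Comparing them with the parentals, only the br allele has switched, so br is the middle locus and the order is p – br – f.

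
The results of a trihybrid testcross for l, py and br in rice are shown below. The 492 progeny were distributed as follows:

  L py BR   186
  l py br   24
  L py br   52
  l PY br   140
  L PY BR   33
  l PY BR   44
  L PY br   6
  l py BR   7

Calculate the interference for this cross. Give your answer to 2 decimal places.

0.16

The two most frequent reciprocal classes, l PY br and L py BR, are the parental types, so the F1 was l PY br / L py BR.
The two rarest classes, L PY br and l py BR, are the double crossovers. Comparing them with the parentals, only the l allele has switched, so l is the middle locus and the order is br – l – py.
br–l: (96 + 13)/492 = 0.2215; l–py: (57 + 13)/492 = 0.1423.
Expected DCO frequency = 0.2215 × 0.1423 ≈ 0.03152; observed = 13/492 ≈ 0.02642.
Coefficient of coincidence = 0.02642/0.03152 ≈ 0.84; interference = 1 − 0.84 = 0.16.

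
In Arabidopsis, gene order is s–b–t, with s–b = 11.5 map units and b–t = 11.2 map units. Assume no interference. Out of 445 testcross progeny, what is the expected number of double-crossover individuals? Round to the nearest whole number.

6

Map distances give recombination frequencies of 0.115 and 0.112 for the two intervals.
With no interference, expected double-crossover frequency = 0.115 × 0.112 = 0.01288.
Expected number = 0.01288 × 445 = 5.73 ≈ 6.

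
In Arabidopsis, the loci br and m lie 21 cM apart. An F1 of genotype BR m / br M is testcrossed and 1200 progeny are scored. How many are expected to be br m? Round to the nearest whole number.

126

A map distance of 21 cM corresponds to a recombination frequency of 0.210.
The F1 is BR m / br M, so br m is a recombinant gamete class with expected frequency r/2 = 0.210/2 = 0.1050.
Expected number = 0.1050 × 1200 = 126.00 ≈ 126.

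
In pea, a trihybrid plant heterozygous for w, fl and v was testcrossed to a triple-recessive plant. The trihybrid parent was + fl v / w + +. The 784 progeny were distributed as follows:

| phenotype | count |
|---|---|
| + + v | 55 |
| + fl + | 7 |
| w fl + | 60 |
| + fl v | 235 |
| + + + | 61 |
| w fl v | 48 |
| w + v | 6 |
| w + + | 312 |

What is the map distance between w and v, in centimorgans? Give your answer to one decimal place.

15.6 centimorgans

The two rarest classes, + fl + and w + v, are the double crossovers. Comparing them with the parentals, only the v allele has switched, so v is the middle locus and the order is fl – v – w.
Crossovers in the v–w interval produce the single-crossover classes w fl v and + + + (48 + 61 = 109) plus the double crossovers (13).
RF(v–w) = (109 + 13) / 784 = 122/784 = 0.1556 → 15.6 centimorgans.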